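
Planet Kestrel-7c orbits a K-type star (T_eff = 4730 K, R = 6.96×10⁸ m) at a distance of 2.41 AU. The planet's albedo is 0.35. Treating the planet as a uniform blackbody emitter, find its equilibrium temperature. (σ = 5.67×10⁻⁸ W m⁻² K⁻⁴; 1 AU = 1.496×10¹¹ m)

T_eq ≈ 132 K

d = 2.41 AU = 3.61×10¹¹ m.
L = 4πR_⋆²σT_⋆⁴ = 4π(6.96×10⁸)² × 5.67×10⁻⁸ × (4730)⁴ = 1.73×10²⁶ W.
S = L/(4πd²) = 106 W m⁻².
Energy balance: absorbed = emitted ⇒ πR²·S(1−A) = 4πR²·σT_eq⁴, so T_eq⁴ = S(1−A)/(4σ).
T_eq = [106 × 0.65 / (4 × 5.67×10⁻⁸)]^(1/4) = (3.03×10⁸)^(1/4) = 132 K.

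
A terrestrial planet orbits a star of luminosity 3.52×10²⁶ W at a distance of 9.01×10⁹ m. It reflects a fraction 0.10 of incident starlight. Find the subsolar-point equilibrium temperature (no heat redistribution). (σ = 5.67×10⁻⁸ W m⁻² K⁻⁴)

T_ss ≈ 1530 K

Flux: S = L/(4πd²) = 3.52×10²⁶/(4π×(9.01×10⁹)²) = 3.45×10⁵ W m⁻².
At the subsolar point the surface absorbs S(1−A) and emits σT⁴ per unit area — no factor of 4, since only the local patch is in balance.
T = [3.45×10⁵ × 0.90 / 5.67×10⁻⁸]^(1/4) = (5.48×10¹²)^(1/4) = 1530 K.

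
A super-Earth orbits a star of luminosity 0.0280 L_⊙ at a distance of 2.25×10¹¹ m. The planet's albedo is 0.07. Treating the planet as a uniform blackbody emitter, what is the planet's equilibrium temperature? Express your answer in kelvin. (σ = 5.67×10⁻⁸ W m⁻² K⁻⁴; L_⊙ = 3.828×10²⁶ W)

T_eq ≈ 91.2 K

L = 0.0280 × 3.828×10²⁶ = 1.07×10²⁵ W.
Flux: S = L/(4πd²) = 1.07×10²⁵/(4π×(2.25×10¹¹)²) = 16.8 W m⁻².
Energy balance: absorbed = emitted ⇒ πR²·S(1−A) = 4πR²·σT_eq⁴, so T_eq⁴ = S(1−A)/(4σ).
T_eq = [16.8 × 0.93 / (4 × 5.67×10⁻⁸)]^(1/4) = (6.91×10⁷)^(1/4) = 91.2 K.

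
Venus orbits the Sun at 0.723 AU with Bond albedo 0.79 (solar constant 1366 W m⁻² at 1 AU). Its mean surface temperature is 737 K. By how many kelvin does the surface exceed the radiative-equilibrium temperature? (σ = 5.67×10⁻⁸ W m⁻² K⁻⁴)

S = 1366/0.723² = 2613 W m⁻².
T_eq = [S(1−A)/(4σ)]^(1/4) = [2613×0.21/(4×5.67×10⁻⁸)]^(1/4) = 221.8 K.
ΔT = T_surf − T_eq = 737 − 221.8.

ΔT ≈ 515.2 K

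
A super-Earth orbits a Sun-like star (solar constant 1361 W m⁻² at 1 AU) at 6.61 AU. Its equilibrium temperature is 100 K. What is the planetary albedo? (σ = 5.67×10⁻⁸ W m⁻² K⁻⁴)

A ≈ 0.27

Flux at 6.61 AU: S = 1361/6.61² = 31.1 W m⁻².
From T_eq⁴ = S(1−A)/(4σ): 1−A = 4σT_eq⁴/S.
1−A = 4 × 5.67×10⁻⁸ × (100)⁴ / 31.1 = 0.728.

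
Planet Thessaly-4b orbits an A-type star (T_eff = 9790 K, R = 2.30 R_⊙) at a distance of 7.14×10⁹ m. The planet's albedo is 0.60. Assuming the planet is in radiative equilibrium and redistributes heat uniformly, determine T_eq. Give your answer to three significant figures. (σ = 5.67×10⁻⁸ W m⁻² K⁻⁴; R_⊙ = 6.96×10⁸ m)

R_⋆ = 2.30 × 6.96×10⁸ = 1.60×10⁹ m.
L = 4πR_⋆²σT_⋆⁴ = 4π(1.60×10⁹)² × 5.67×10⁻⁸ × (9790)⁴ = 1.68×10²⁸ W.
S = L/(4πd²) = 2.62×10⁷ W m⁻².
Energy balance: absorbed = emitted ⇒ πR²·S(1−A) = 4πR²·σT_eq⁴, so T_eq⁴ = S(1−A)/(4σ).
T_eq = [2.62×10⁷ × 0.40 / (4 × 5.67×10⁻⁸)]^(1/4) = (4.62×10¹³)^(1/4) = 2610 K.

T_eq ≈ 2610 K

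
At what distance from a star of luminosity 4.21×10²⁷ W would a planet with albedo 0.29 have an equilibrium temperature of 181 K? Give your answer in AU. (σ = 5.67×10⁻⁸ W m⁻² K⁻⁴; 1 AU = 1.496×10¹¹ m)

d ≈ 6.61 AU

From T_eq⁴ = L(1−A)/(16πσd²): d = √[L(1−A)/(16πσT_eq⁴)].
d = √[4.21×10²⁷ × 0.71 / (16π × 5.67×10⁻⁸ × (181)⁴)] = 9.89×10¹¹ m = 6.61 AU.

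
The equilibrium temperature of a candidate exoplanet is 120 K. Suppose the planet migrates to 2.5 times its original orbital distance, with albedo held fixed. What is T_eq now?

T_eq ∝ L^(1/4) · d^(−1/2).
T′ = 120 / 2.5^(1/2) = 75.9 K.

T_eq ≈ 75.9 K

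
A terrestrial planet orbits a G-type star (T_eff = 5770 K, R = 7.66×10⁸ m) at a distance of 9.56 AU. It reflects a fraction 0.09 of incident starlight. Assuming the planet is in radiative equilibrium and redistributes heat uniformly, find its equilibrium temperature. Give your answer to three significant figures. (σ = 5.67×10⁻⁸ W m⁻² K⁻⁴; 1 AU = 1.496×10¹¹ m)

d = 9.56 AU = 1.43×10¹² m.
L = 4πR_⋆²σT_⋆⁴ = 4π(7.66×10⁸)² × 5.67×10⁻⁸ × (5770)⁴ = 4.63×10²⁶ W.
S = L/(4πd²) = 18.0 W m⁻².
Energy balance: absorbed = emitted ⇒ πR²·S(1−A) = 4πR²·σT_eq⁴, so T_eq⁴ = S(1−A)/(4σ).
T_eq = [18.0 × 0.91 / (4 × 5.67×10⁻⁸)]^(1/4) = (7.23×10⁷)^(1/4) = 92.2 K.

T_eq ≈ 92.2 K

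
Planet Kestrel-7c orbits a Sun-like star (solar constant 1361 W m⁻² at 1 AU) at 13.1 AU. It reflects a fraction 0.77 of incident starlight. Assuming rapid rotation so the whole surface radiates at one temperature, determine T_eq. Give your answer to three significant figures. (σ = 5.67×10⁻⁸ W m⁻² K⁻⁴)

Flux at 13.1 AU: S = 1361/13.1² = 7.93 W m⁻².
Energy balance: absorbed = emitted ⇒ πR²·S(1−A) = 4πR²·σT_eq⁴, so T_eq⁴ = S(1−A)/(4σ).
T_eq = [7.93 × 0.23 / (4 × 5.67×10⁻⁸)]^(1/4) = (8.04×10⁶)^(1/4) = 53.3 K.

T_eq ≈ 53.3 K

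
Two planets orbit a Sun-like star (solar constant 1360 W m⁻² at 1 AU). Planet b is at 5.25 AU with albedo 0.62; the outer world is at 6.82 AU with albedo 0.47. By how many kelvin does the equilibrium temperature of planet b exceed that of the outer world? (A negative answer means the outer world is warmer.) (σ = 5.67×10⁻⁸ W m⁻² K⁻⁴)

T_eq = [S₀(1−A)/(4σd²)]^(1/4), so T ∝ (1−A)^(1/4) / √d.
T₁ = [1360×0.38/(4×5.67×10⁻⁸×5.25²)]^(1/4) = 95.35 K.
T₂ = [1360×0.53/(4×5.67×10⁻⁸×6.82²)]^(1/4) = 90.92 K.

ΔT ≈ 4.4 K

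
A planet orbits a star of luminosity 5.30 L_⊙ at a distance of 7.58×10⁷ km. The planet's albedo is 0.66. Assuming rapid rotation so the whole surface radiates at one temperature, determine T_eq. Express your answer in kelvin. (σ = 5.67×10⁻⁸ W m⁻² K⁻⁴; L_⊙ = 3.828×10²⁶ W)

T_eq ≈ 453 K

d = 7.58×10⁷ km = 7.58×10¹⁰ m.
L = 5.30 × 3.828×10²⁶ = 2.03×10²⁷ W.
Flux: S = L/(4πd²) = 2.03×10²⁷/(4π×(7.58×10¹⁰)²) = 2.81×10⁴ W m⁻².
Energy balance: absorbed = emitted ⇒ πR²·S(1−A) = 4πR²·σT_eq⁴, so T_eq⁴ = S(1−A)/(4σ).
T_eq = [2.81×10⁴ × 0.34 / (4 × 5.67×10⁻⁸)]^(1/4) = (4.21×10¹⁰)^(1/4) = 453 K.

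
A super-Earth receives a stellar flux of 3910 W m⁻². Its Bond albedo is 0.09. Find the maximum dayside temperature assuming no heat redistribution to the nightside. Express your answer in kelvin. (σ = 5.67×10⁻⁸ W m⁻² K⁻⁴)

With no redistribution each surface element balances locally: S(1−A) = σT⁴.
T = [3910 × 0.91 / 5.67×10⁻⁸]^(1/4) = (6.28×10¹⁰)^(1/4) = 501 K.

T_ss ≈ 501 K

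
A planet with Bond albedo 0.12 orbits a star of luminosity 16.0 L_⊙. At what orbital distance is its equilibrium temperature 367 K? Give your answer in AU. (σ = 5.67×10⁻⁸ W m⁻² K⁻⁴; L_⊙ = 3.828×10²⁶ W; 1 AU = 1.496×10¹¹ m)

d ≈ 2.16 AU

L = 16.0 × 3.828×10²⁶ = 6.12×10²⁷ W.
From T_eq⁴ = L(1−A)/(16πσd²): d = √[L(1−A)/(16πσT_eq⁴)].
d = √[6.12×10²⁷ × 0.88 / (16π × 5.67×10⁻⁸ × (367)⁴)] = 3.23×10¹¹ m = 2.16 AU.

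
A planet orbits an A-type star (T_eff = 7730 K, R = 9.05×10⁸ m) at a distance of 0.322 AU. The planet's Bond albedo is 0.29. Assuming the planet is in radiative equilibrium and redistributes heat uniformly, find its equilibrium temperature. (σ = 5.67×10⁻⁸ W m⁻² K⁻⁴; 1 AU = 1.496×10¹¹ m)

T_eq ≈ 688 K

d = 0.322 AU = 4.82×10¹⁰ m.
L = 4πR_⋆²σT_⋆⁴ = 4π(9.05×10⁸)² × 5.67×10⁻⁸ × (7730)⁴ = 2.08×10²⁷ W.
S = L/(4πd²) = 7.15×10⁴ W m⁻².
Energy balance: absorbed = emitted ⇒ πR²·S(1−A) = 4πR²·σT_eq⁴, so T_eq⁴ = S(1−A)/(4σ).
T_eq = [7.15×10⁴ × 0.71 / (4 × 5.67×10⁻⁸)]^(1/4) = (2.24×10¹¹)^(1/4) = 688 K.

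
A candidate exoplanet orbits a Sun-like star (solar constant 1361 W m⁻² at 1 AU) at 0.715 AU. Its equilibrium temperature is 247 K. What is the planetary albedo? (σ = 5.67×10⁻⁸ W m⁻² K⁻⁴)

Flux at 0.715 AU: S = 1361/0.715² = 2660 W m⁻².
From T_eq⁴ = S(1−A)/(4σ): 1−A = 4σT_eq⁴/S.
1−A = 4 × 5.67×10⁻⁸ × (247)⁴ / 2660 = 0.317.

A ≈ 0.68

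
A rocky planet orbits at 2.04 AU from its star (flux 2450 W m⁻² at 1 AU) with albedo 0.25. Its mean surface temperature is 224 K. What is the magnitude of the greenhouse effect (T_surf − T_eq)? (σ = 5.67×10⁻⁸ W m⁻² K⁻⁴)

ΔT ≈ 13.9 K

S = 2450/2.04² = 588.7 W m⁻².
T_eq = [S(1−A)/(4σ)]^(1/4) = [588.7×0.75/(4×5.67×10⁻⁸)]^(1/4) = 210.1 K.
ΔT = T_surf − T_eq = 224 − 210.1.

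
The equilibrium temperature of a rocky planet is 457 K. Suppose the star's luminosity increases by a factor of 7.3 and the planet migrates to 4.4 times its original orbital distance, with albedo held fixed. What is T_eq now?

T_eq ≈ 358 K

T_eq ∝ L^(1/4) · d^(−1/2).
T′ = 457 × 7.3^(1/4) / 4.4^(1/2) = 358 K.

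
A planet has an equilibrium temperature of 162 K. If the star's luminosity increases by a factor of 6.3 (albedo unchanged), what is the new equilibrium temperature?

T_eq ∝ L^(1/4) · d^(−1/2).
T′ = 162 × 6.3^(1/4) = 257 K.

T_eq ≈ 257 K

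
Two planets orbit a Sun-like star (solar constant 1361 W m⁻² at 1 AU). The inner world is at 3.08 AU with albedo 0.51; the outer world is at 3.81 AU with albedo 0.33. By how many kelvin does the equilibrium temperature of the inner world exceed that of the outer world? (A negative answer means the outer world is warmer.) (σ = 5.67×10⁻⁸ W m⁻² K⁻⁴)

T_eq = [S₀(1−A)/(4σd²)]^(1/4), so T ∝ (1−A)^(1/4) / √d.
T₁ = [1361×0.49/(4×5.67×10⁻⁸×3.08²)]^(1/4) = 132.69 K.
T₂ = [1361×0.67/(4×5.67×10⁻⁸×3.81²)]^(1/4) = 129.01 K.

ΔT ≈ 3.7 K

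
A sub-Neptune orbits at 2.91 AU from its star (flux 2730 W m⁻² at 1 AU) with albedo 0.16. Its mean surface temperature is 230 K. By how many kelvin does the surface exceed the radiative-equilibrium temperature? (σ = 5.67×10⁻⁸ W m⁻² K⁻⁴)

S = 2730/2.91² = 322.4 W m⁻².
T_eq = [S(1−A)/(4σ)]^(1/4) = [322.4×0.84/(4×5.67×10⁻⁸)]^(1/4) = 185.9 K.
ΔT = T_surf − T_eq = 230 − 185.9.

ΔT ≈ 44.1 K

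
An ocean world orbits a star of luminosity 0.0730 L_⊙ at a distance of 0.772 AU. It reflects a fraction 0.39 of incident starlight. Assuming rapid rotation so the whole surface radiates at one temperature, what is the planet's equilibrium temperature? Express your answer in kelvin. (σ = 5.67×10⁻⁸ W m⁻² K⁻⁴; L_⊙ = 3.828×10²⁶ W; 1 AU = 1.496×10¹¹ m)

T_eq ≈ 146 K

d = 0.772 AU = 1.15×10¹¹ m.
L = 0.0730 × 3.828×10²⁶ = 2.79×10²⁵ W.
Flux: S = L/(4πd²) = 2.79×10²⁵/(4π×(1.15×10¹¹)²) = 167 W m⁻².
Energy balance: absorbed = emitted ⇒ πR²·S(1−A) = 4πR²·σT_eq⁴, so T_eq⁴ = S(1−A)/(4σ).
T_eq = [167 × 0.61 / (4 × 5.67×10⁻⁸)]^(1/4) = (4.48×10⁸)^(1/4) = 146 K.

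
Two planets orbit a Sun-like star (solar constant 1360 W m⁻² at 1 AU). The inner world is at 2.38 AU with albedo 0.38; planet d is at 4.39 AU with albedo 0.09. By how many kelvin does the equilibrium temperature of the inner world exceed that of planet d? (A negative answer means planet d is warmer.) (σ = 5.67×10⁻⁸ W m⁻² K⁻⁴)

ΔT ≈ 30.3 K

T_eq = [S₀(1−A)/(4σd²)]^(1/4), so T ∝ (1−A)^(1/4) / √d.
T₁ = [1360×0.62/(4×5.67×10⁻⁸×2.38²)]^(1/4) = 160.06 K.
T₂ = [1360×0.91/(4×5.67×10⁻⁸×4.39²)]^(1/4) = 129.72 K.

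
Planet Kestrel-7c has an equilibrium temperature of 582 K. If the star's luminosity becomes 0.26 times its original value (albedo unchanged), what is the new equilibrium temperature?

T_eq ∝ L^(1/4) · d^(−1/2).
T′ = 582 × 0.26^(1/4) = 416 K.

T_eq ≈ 416 K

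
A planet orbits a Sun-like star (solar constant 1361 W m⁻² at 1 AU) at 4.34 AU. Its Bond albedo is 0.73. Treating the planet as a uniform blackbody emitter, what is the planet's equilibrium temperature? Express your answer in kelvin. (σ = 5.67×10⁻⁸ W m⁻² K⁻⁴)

Flux at 4.34 AU: S = 1361/4.34² = 72.3 W m⁻².
Energy balance: absorbed = emitted ⇒ πR²·S(1−A) = 4πR²·σT_eq⁴, so T_eq⁴ = S(1−A)/(4σ).
T_eq = [72.3 × 0.27 / (4 × 5.67×10⁻⁸)]^(1/4) = (8.60×10⁷)^(1/4) = 96.3 K.

T_eq ≈ 96.3 K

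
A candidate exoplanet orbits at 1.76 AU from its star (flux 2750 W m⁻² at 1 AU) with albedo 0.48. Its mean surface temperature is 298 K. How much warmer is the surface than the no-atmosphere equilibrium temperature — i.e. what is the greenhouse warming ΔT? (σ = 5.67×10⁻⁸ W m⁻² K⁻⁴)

ΔT ≈ 85.6 K

S = 2750/1.76² = 887.8 W m⁻².
T_eq = [S(1−A)/(4σ)]^(1/4) = [887.8×0.52/(4×5.67×10⁻⁸)]^(1/4) = 212.4 K.
ΔT = T_surf − T_eq = 298 − 212.4.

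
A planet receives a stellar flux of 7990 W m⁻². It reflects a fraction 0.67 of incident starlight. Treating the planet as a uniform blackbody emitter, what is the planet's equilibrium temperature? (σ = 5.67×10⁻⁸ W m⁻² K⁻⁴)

Energy balance: absorbed = emitted ⇒ πR²·S(1−A) = 4πR²·σT_eq⁴, so T_eq⁴ = S(1−A)/(4σ).
T_eq = [7990 × 0.33 / (4 × 5.67×10⁻⁸)]^(1/4) = (1.16×10¹⁰)^(1/4) = 328 K.

T_eq ≈ 328 K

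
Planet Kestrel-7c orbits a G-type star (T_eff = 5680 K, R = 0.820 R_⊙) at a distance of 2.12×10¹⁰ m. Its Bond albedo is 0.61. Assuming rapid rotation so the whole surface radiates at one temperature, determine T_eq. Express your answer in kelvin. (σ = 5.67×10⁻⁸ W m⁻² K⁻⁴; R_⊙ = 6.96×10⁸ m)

R_⋆ = 0.820 × 6.96×10⁸ = 5.71×10⁸ m.
L = 4πR_⋆²σT_⋆⁴ = 4π(5.71×10⁸)² × 5.67×10⁻⁸ × (5680)⁴ = 2.42×10²⁶ W.
S = L/(4πd²) = 4.28×10⁴ W m⁻².
Energy balance: absorbed = emitted ⇒ πR²·S(1−A) = 4πR²·σT_eq⁴, so T_eq⁴ = S(1−A)/(4σ).
T_eq = [4.28×10⁴ × 0.39 / (4 × 5.67×10⁻⁸)]^(1/4) = (7.35×10¹⁰)^(1/4) = 521 K.

T_eq ≈ 521 K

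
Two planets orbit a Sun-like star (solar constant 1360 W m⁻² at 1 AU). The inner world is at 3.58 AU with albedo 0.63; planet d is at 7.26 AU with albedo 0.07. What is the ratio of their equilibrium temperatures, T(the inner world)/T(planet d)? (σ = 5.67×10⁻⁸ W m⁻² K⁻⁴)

T₁/T₂ ≈ 1.131

T_eq = [S₀(1−A)/(4σd²)]^(1/4), so T ∝ (1−A)^(1/4) / √d.
T₁ = [1360×0.37/(4×5.67×10⁻⁸×3.58²)]^(1/4) = 114.71 K.
T₂ = [1360×0.93/(4×5.67×10⁻⁸×7.26²)]^(1/4) = 101.42 K.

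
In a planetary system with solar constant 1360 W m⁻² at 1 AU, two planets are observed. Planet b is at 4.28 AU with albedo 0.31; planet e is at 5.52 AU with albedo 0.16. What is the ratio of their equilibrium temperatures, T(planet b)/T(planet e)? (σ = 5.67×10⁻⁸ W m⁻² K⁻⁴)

T₁/T₂ ≈ 1.081

T_eq = [S₀(1−A)/(4σd²)]^(1/4), so T ∝ (1−A)^(1/4) / √d.
T₁ = [1360×0.69/(4×5.67×10⁻⁸×4.28²)]^(1/4) = 122.59 K.
T₂ = [1360×0.84/(4×5.67×10⁻⁸×5.52²)]^(1/4) = 113.39 K.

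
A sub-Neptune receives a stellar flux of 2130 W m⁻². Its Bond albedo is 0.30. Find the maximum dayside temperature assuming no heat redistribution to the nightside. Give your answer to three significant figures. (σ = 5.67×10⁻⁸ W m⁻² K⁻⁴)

T_ss ≈ 403 K

With no redistribution each surface element balances locally: S(1−A) = σT⁴.
T = [2130 × 0.70 / 5.67×10⁻⁸]^(1/4) = (2.63×10¹⁰)^(1/4) = 403 K.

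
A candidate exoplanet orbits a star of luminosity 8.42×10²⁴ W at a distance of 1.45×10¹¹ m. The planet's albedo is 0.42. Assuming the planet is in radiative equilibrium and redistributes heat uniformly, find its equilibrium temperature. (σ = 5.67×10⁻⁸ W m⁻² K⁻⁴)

T_eq ≈ 95.0 K

Flux: S = L/(4πd²) = 8.42×10²⁴/(4π×(1.45×10¹¹)²) = 31.9 W m⁻².
Energy balance: absorbed = emitted ⇒ πR²·S(1−A) = 4πR²·σT_eq⁴, so T_eq⁴ = S(1−A)/(4σ).
T_eq = [31.9 × 0.58 / (4 × 5.67×10⁻⁸)]^(1/4) = (8.15×10⁷)^(1/4) = 95.0 K.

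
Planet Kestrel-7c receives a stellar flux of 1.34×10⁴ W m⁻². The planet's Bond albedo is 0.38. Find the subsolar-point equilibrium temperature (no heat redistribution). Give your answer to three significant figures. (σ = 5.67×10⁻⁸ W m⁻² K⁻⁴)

T_ss ≈ 619 K

At the subsolar point the surface absorbs S(1−A) and emits σT⁴ per unit area — no factor of 4, since only the local patch is in balance.
T = [1.34×10⁴ × 0.62 / 5.67×10⁻⁸]^(1/4) = (1.47×10¹¹)^(1/4) = 619 K.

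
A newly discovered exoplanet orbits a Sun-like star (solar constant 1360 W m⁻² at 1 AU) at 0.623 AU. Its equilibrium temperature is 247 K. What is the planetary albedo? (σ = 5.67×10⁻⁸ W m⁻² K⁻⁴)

Flux at 0.623 AU: S = 1360/0.623² = 3500 W m⁻².
From T_eq⁴ = S(1−A)/(4σ): 1−A = 4σT_eq⁴/S.
1−A = 4 × 5.67×10⁻⁸ × (247)⁴ / 3500 = 0.241.

A ≈ 0.76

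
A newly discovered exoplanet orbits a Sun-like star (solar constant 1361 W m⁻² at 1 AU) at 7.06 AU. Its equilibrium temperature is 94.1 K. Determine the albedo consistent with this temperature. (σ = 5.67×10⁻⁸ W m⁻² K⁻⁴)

Flux at 7.06 AU: S = 1361/7.06² = 27.3 W m⁻².
From T_eq⁴ = S(1−A)/(4σ): 1−A = 4σT_eq⁴/S.
1−A = 4 × 5.67×10⁻⁸ × (94.1)⁴ / 27.3 = 0.651.

A ≈ 0.35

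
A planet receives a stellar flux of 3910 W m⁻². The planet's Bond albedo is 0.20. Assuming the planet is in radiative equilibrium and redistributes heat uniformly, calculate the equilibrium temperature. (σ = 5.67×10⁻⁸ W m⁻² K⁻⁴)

T_eq ≈ 343 K

Energy balance: absorbed = emitted ⇒ πR²·S(1−A) = 4πR²·σT_eq⁴, so T_eq⁴ = S(1−A)/(4σ).
T_eq = [3910 × 0.80 / (4 × 5.67×10⁻⁸)]^(1/4) = (1.38×10¹⁰)^(1/4) = 343 K.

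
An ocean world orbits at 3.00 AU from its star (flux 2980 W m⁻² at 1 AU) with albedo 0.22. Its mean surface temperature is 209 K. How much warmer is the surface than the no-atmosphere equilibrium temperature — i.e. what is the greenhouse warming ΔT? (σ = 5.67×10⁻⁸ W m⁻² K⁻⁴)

ΔT ≈ 25.3 K

S = 2980/3.00² = 331.1 W m⁻².
T_eq = [S(1−A)/(4σ)]^(1/4) = [331.1×0.78/(4×5.67×10⁻⁸)]^(1/4) = 183.7 K.
ΔT = T_surf − T_eq = 209 − 183.7.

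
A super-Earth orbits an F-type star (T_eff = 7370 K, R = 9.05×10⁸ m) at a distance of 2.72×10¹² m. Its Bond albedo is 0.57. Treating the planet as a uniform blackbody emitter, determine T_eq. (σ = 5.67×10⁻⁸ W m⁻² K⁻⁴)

T_eq ≈ 77.0 K

L = 4πR_⋆²σT_⋆⁴ = 4π(9.05×10⁸)² × 5.67×10⁻⁸ × (7370)⁴ = 1.72×10²⁷ W.
S = L/(4πd²) = 18.5 W m⁻².
Energy balance: absorbed = emitted ⇒ πR²·S(1−A) = 4πR²·σT_eq⁴, so T_eq⁴ = S(1−A)/(4σ).
T_eq = [18.5 × 0.43 / (4 × 5.67×10⁻⁸)]^(1/4) = (3.51×10⁷)^(1/4) = 77.0 K.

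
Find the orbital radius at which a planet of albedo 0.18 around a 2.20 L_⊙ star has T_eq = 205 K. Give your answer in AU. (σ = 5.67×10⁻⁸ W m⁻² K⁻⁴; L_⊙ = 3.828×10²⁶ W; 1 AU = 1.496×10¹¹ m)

d ≈ 2.48 AU

L = 2.20 × 3.828×10²⁶ = 8.42×10²⁶ W.
From T_eq⁴ = L(1−A)/(16πσd²): d = √[L(1−A)/(16πσT_eq⁴)].
d = √[8.42×10²⁶ × 0.82 / (16π × 5.67×10⁻⁸ × (205)⁴)] = 3.70×10¹¹ m = 2.48 AU.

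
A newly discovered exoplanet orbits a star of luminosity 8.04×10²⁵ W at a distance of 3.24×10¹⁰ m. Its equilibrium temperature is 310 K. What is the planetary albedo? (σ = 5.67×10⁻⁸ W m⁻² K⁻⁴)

Flux: S = L/(4πd²) = 8.04×10²⁵/(4π×(3.24×10¹⁰)²) = 6090 W m⁻².
From T_eq⁴ = S(1−A)/(4σ): 1−A = 4σT_eq⁴/S.
1−A = 4 × 5.67×10⁻⁸ × (310)⁴ / 6090 = 0.344.

A ≈ 0.66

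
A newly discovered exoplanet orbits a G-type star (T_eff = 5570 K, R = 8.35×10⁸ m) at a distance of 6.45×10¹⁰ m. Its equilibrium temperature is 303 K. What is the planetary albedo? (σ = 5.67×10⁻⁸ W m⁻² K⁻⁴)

L = 4πR_⋆²σT_⋆⁴ = 4π(8.35×10⁸)² × 5.67×10⁻⁸ × (5570)⁴ = 4.78×10²⁶ W.
S = L/(4πd²) = 9150 W m⁻².
From T_eq⁴ = S(1−A)/(4σ): 1−A = 4σT_eq⁴/S.
1−A = 4 × 5.67×10⁻⁸ × (303)⁴ / 9150 = 0.209.

A ≈ 0.79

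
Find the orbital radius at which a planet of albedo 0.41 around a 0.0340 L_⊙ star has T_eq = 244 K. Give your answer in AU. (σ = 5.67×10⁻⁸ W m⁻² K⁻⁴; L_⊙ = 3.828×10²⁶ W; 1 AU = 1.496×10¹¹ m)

L = 0.0340 × 3.828×10²⁶ = 1.30×10²⁵ W.
From T_eq⁴ = L(1−A)/(16πσd²): d = √[L(1−A)/(16πσT_eq⁴)].
d = √[1.30×10²⁵ × 0.59 / (16π × 5.67×10⁻⁸ × (244)⁴)] = 2.76×10¹⁰ m = 0.184 AU.

d ≈ 0.184 AU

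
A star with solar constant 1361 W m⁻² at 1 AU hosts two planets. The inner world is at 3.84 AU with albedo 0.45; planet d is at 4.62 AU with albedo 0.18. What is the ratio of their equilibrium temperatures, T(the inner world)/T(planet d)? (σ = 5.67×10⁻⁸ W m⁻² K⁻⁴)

T₁/T₂ ≈ 0.993

T_eq = [S₀(1−A)/(4σd²)]^(1/4), so T ∝ (1−A)^(1/4) / √d.
T₁ = [1361×0.55/(4×5.67×10⁻⁸×3.84²)]^(1/4) = 122.31 K.
T₂ = [1361×0.82/(4×5.67×10⁻⁸×4.62²)]^(1/4) = 123.22 K.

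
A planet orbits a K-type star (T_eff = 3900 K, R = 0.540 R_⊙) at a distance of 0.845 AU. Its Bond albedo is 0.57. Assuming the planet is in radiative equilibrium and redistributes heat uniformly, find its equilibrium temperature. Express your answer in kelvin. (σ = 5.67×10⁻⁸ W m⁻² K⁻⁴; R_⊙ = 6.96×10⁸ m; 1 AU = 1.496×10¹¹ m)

T_eq ≈ 122 K

R_⋆ = 0.540 × 6.96×10⁸ = 3.76×10⁸ m.
d = 0.845 AU = 1.26×10¹¹ m.
L = 4πR_⋆²σT_⋆⁴ = 4π(3.76×10⁸)² × 5.67×10⁻⁸ × (3900)⁴ = 2.33×10²⁵ W.
S = L/(4πd²) = 116 W m⁻².
Energy balance: absorbed = emitted ⇒ πR²·S(1−A) = 4πR²·σT_eq⁴, so T_eq⁴ = S(1−A)/(4σ).
T_eq = [116 × 0.43 / (4 × 5.67×10⁻⁸)]^(1/4) = (2.20×10⁸)^(1/4) = 122 K.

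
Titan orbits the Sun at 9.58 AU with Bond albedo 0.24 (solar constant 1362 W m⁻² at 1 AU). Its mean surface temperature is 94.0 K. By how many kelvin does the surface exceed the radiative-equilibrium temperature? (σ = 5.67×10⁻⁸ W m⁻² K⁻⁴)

ΔT ≈ 10.0 K

S = 1362/9.58² = 14.84 W m⁻².
T_eq = [S(1−A)/(4σ)]^(1/4) = [14.84×0.76/(4×5.67×10⁻⁸)]^(1/4) = 84.0 K.
ΔT = T_surf − T_eq = 94 − 84.0.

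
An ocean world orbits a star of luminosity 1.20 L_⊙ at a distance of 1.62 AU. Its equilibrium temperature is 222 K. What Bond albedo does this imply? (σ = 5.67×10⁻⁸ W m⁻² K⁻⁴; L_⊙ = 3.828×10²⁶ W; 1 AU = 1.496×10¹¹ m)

A ≈ 0.11

d = 1.62 AU = 2.42×10¹¹ m.
L = 1.20 × 3.828×10²⁶ = 4.59×10²⁶ W.
Flux: S = L/(4πd²) = 4.59×10²⁶/(4π×(2.42×10¹¹)²) = 622 W m⁻².
From T_eq⁴ = S(1−A)/(4σ): 1−A = 4σT_eq⁴/S.
1−A = 4 × 5.67×10⁻⁸ × (222)⁴ / 622 = 0.885.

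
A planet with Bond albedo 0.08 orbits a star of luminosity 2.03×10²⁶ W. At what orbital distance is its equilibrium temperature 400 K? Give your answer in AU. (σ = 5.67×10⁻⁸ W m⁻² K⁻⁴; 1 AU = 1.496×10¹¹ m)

From T_eq⁴ = L(1−A)/(16πσd²): d = √[L(1−A)/(16πσT_eq⁴)].
d = √[2.03×10²⁶ × 0.92 / (16π × 5.67×10⁻⁸ × (400)⁴)] = 5.06×10¹⁰ m = 0.338 AU.

d ≈ 0.338 AU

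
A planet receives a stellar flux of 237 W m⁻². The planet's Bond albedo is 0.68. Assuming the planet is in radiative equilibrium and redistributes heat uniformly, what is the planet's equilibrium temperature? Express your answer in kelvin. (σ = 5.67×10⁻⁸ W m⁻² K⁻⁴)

T_eq ≈ 135 K

Energy balance: absorbed = emitted ⇒ πR²·S(1−A) = 4πR²·σT_eq⁴, so T_eq⁴ = S(1−A)/(4σ).
T_eq = [237 × 0.32 / (4 × 5.67×10⁻⁸)]^(1/4) = (3.34×10⁸)^(1/4) = 135 K.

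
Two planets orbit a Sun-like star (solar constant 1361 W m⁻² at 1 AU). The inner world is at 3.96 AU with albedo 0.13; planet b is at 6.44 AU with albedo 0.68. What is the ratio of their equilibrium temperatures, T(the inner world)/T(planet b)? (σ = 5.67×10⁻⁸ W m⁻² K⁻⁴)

T_eq = [S₀(1−A)/(4σd²)]^(1/4), so T ∝ (1−A)^(1/4) / √d.
T₁ = [1361×0.87/(4×5.67×10⁻⁸×3.96²)]^(1/4) = 135.08 K.
T₂ = [1361×0.32/(4×5.67×10⁻⁸×6.44²)]^(1/4) = 82.49 K.

T₁/T₂ ≈ 1.638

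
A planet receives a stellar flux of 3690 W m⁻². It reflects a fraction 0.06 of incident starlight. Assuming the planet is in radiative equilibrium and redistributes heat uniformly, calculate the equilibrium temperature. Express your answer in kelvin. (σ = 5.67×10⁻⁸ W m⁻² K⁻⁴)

T_eq ≈ 352 K

Energy balance: absorbed = emitted ⇒ πR²·S(1−A) = 4πR²·σT_eq⁴, so T_eq⁴ = S(1−A)/(4σ).
T_eq = [3690 × 0.94 / (4 × 5.67×10⁻⁸)]^(1/4) = (1.53×10¹⁰)^(1/4) = 352 K.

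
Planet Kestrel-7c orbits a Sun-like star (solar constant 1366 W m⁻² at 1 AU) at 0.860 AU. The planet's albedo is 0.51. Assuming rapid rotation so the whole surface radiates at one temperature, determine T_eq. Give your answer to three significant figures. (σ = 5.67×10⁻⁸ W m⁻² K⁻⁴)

Flux at 0.860 AU: S = 1366/0.860² = 1850 W m⁻².
Energy balance: absorbed = emitted ⇒ πR²·S(1−A) = 4πR²·σT_eq⁴, so T_eq⁴ = S(1−A)/(4σ).
T_eq = [1850 × 0.49 / (4 × 5.67×10⁻⁸)]^(1/4) = (3.99×10⁹)^(1/4) = 251 K.

T_eq ≈ 251 K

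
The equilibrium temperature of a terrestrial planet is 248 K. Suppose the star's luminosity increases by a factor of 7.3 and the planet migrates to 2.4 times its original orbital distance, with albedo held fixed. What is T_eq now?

T_eq ∝ L^(1/4) · d^(−1/2).
T′ = 248 × 7.3^(1/4) / 2.4^(1/2) = 263 K.

T_eq ≈ 263 K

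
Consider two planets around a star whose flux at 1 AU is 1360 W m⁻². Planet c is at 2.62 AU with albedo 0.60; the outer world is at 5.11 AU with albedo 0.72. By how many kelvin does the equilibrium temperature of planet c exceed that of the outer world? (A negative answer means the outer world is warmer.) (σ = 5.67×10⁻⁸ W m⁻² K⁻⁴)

T_eq = [S₀(1−A)/(4σd²)]^(1/4), so T ∝ (1−A)^(1/4) / √d.
T₁ = [1360×0.40/(4×5.67×10⁻⁸×2.62²)]^(1/4) = 136.72 K.
T₂ = [1360×0.28/(4×5.67×10⁻⁸×5.11²)]^(1/4) = 89.55 K.

ΔT ≈ 47.2 K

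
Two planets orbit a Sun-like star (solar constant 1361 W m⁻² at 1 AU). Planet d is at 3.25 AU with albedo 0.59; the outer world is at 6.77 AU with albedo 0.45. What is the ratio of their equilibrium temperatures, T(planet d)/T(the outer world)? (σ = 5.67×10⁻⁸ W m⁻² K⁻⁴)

T₁/T₂ ≈ 1.341

T_eq = [S₀(1−A)/(4σd²)]^(1/4), so T ∝ (1−A)^(1/4) / √d.
T₁ = [1361×0.41/(4×5.67×10⁻⁸×3.25²)]^(1/4) = 123.54 K.
T₂ = [1361×0.55/(4×5.67×10⁻⁸×6.77²)]^(1/4) = 92.12 K.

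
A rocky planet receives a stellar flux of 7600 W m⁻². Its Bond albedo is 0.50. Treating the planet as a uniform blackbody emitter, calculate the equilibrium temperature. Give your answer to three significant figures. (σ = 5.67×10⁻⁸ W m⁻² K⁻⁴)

Energy balance: absorbed = emitted ⇒ πR²·S(1−A) = 4πR²·σT_eq⁴, so T_eq⁴ = S(1−A)/(4σ).
T_eq = [7600 × 0.50 / (4 × 5.67×10⁻⁸)]^(1/4) = (1.68×10¹⁰)^(1/4) = 360 K.

T_eq ≈ 360 K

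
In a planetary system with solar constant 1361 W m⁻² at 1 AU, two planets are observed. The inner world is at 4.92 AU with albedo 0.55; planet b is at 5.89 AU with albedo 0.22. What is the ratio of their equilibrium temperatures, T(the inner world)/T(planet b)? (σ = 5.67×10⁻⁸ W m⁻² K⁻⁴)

T₁/T₂ ≈ 0.954

T_eq = [S₀(1−A)/(4σd²)]^(1/4), so T ∝ (1−A)^(1/4) / √d.
T₁ = [1361×0.45/(4×5.67×10⁻⁸×4.92²)]^(1/4) = 102.77 K.
T₂ = [1361×0.78/(4×5.67×10⁻⁸×5.89²)]^(1/4) = 107.78 K.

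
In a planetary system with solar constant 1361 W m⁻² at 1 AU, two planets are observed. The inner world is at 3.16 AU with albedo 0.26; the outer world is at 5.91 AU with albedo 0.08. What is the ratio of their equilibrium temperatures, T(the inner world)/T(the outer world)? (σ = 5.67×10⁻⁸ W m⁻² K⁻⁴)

T_eq = [S₀(1−A)/(4σd²)]^(1/4), so T ∝ (1−A)^(1/4) / √d.
T₁ = [1361×0.74/(4×5.67×10⁻⁸×3.16²)]^(1/4) = 145.22 K.
T₂ = [1361×0.92/(4×5.67×10⁻⁸×5.91²)]^(1/4) = 112.13 K.

T₁/T₂ ≈ 1.295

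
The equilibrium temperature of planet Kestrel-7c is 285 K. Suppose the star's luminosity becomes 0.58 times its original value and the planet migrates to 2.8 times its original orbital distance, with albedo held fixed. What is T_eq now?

T_eq ≈ 149 K

T_eq ∝ L^(1/4) · d^(−1/2).
T′ = 285 × 0.58^(1/4) / 2.8^(1/2) = 149 K.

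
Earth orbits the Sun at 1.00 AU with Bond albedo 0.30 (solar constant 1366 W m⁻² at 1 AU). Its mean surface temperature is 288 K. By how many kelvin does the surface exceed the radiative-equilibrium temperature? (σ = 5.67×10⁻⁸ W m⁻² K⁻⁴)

ΔT ≈ 33.2 K

S = 1366/1.00² = 1366 W m⁻².
T_eq = [S(1−A)/(4σ)]^(1/4) = [1366×0.70/(4×5.67×10⁻⁸)]^(1/4) = 254.8 K.
ΔT = T_surf − T_eq = 288 − 254.8.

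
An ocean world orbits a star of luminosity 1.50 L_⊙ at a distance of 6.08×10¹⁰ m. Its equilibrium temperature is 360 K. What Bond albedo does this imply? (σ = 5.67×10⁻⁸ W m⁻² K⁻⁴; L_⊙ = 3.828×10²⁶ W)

L = 1.50 × 3.828×10²⁶ = 5.74×10²⁶ W.
Flux: S = L/(4πd²) = 5.74×10²⁶/(4π×(6.08×10¹⁰)²) = 1.24×10⁴ W m⁻².
From T_eq⁴ = S(1−A)/(4σ): 1−A = 4σT_eq⁴/S.
1−A = 4 × 5.67×10⁻⁸ × (360)⁴ / 1.24×10⁴ = 0.308.

A ≈ 0.69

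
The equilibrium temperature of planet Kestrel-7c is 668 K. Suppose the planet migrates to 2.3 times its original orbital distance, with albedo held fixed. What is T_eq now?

T_eq ≈ 440 K

T_eq ∝ L^(1/4) · d^(−1/2).
T′ = 668 / 2.3^(1/2) = 440 K.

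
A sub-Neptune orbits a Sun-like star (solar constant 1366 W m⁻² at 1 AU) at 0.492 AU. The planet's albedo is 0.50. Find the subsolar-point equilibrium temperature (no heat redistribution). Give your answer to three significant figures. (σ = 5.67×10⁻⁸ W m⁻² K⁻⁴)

Flux at 0.492 AU: S = 1366/0.492² = 5640 W m⁻².
At the subsolar point the surface absorbs S(1−A) and emits σT⁴ per unit area — no factor of 4, since only the local patch is in balance.
T = [5640 × 0.50 / 5.67×10⁻⁸]^(1/4) = (4.98×10¹⁰)^(1/4) = 472 K.

T_ss ≈ 472 K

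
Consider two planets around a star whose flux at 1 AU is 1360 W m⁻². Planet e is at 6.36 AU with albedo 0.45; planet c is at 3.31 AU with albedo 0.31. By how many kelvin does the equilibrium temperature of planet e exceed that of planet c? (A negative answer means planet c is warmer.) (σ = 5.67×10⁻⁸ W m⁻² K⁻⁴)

ΔT ≈ -44.4 K

T_eq = [S₀(1−A)/(4σd²)]^(1/4), so T ∝ (1−A)^(1/4) / √d.
T₁ = [1360×0.55/(4×5.67×10⁻⁸×6.36²)]^(1/4) = 95.02 K.
T₂ = [1360×0.69/(4×5.67×10⁻⁸×3.31²)]^(1/4) = 139.40 K.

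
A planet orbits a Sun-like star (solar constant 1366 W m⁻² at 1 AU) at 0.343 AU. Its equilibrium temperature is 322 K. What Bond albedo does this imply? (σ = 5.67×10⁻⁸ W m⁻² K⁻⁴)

Flux at 0.343 AU: S = 1366/0.343² = 1.16×10⁴ W m⁻².
From T_eq⁴ = S(1−A)/(4σ): 1−A = 4σT_eq⁴/S.
1−A = 4 × 5.67×10⁻⁸ × (322)⁴ / 1.16×10⁴ = 0.210.

A ≈ 0.79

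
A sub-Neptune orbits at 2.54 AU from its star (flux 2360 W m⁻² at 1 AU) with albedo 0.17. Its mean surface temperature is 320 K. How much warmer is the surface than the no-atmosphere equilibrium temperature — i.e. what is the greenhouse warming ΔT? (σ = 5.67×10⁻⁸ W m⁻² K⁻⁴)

S = 2360/2.54² = 365.8 W m⁻².
T_eq = [S(1−A)/(4σ)]^(1/4) = [365.8×0.83/(4×5.67×10⁻⁸)]^(1/4) = 191.3 K.
ΔT = T_surf − T_eq = 320 − 191.3.

ΔT ≈ 128.7 K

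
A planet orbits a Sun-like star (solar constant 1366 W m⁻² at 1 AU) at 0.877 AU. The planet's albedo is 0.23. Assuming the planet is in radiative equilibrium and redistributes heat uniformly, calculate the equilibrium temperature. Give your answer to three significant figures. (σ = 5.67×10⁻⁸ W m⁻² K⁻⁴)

T_eq ≈ 279 K

Flux at 0.877 AU: S = 1366/0.877² = 1780 W m⁻².
Energy balance: absorbed = emitted ⇒ πR²·S(1−A) = 4πR²·σT_eq⁴, so T_eq⁴ = S(1−A)/(4σ).
T_eq = [1780 × 0.77 / (4 × 5.67×10⁻⁸)]^(1/4) = (6.03×10⁹)^(1/4) = 279 K.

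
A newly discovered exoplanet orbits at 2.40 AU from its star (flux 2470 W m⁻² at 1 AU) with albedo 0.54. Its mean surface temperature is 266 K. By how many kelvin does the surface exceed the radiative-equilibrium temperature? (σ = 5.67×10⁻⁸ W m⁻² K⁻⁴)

S = 2470/2.40² = 428.8 W m⁻².
T_eq = [S(1−A)/(4σ)]^(1/4) = [428.8×0.46/(4×5.67×10⁻⁸)]^(1/4) = 171.7 K.
ΔT = T_surf − T_eq = 266 − 171.7.

ΔT ≈ 94.3 K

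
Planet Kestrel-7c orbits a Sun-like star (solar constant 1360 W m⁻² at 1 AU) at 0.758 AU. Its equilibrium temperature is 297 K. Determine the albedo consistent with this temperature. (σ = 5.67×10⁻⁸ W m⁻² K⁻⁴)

A ≈ 0.25

Flux at 0.758 AU: S = 1360/0.758² = 2370 W m⁻².
From T_eq⁴ = S(1−A)/(4σ): 1−A = 4σT_eq⁴/S.
1−A = 4 × 5.67×10⁻⁸ × (297)⁴ / 2370 = 0.746.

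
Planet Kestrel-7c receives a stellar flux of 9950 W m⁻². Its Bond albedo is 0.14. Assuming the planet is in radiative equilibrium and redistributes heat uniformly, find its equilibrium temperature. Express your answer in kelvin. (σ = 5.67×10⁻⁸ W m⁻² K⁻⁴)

T_eq ≈ 441 K

Energy balance: absorbed = emitted ⇒ πR²·S(1−A) = 4πR²·σT_eq⁴, so T_eq⁴ = S(1−A)/(4σ).
T_eq = [9950 × 0.86 / (4 × 5.67×10⁻⁸)]^(1/4) = (3.77×10¹⁰)^(1/4) = 441 K.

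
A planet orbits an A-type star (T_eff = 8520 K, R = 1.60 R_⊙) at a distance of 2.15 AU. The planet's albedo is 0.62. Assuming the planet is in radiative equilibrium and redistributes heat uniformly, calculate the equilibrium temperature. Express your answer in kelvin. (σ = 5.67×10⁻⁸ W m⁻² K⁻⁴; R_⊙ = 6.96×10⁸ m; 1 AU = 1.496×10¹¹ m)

R_⋆ = 1.60 × 6.96×10⁸ = 1.11×10⁹ m.
d = 2.15 AU = 3.22×10¹¹ m.
L = 4πR_⋆²σT_⋆⁴ = 4π(1.11×10⁹)² × 5.67×10⁻⁸ × (8520)⁴ = 4.66×10²⁷ W.
S = L/(4πd²) = 3580 W m⁻².
Energy balance: absorbed = emitted ⇒ πR²·S(1−A) = 4πR²·σT_eq⁴, so T_eq⁴ = S(1−A)/(4σ).
T_eq = [3580 × 0.38 / (4 × 5.67×10⁻⁸)]^(1/4) = (6.00×10⁹)^(1/4) = 278 K.

T_eq ≈ 278 K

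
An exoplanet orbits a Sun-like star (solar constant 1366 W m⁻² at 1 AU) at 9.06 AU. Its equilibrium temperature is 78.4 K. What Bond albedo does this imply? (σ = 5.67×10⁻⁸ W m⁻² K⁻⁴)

Flux at 9.06 AU: S = 1366/9.06² = 16.6 W m⁻².
From T_eq⁴ = S(1−A)/(4σ): 1−A = 4σT_eq⁴/S.
1−A = 4 × 5.67×10⁻⁸ × (78.4)⁴ / 16.6 = 0.515.

A ≈ 0.49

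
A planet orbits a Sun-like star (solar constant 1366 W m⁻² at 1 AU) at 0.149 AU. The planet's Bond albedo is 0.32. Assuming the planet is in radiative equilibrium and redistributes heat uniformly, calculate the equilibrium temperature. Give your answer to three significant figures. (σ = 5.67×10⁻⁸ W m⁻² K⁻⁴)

T_eq ≈ 655 K

Flux at 0.149 AU: S = 1366/0.149² = 6.15×10⁴ W m⁻².
Energy balance: absorbed = emitted ⇒ πR²·S(1−A) = 4πR²·σT_eq⁴, so T_eq⁴ = S(1−A)/(4σ).
T_eq = [6.15×10⁴ × 0.68 / (4 × 5.67×10⁻⁸)]^(1/4) = (1.84×10¹¹)^(1/4) = 655 K.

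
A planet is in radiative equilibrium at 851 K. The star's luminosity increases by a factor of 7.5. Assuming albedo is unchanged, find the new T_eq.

T_eq ∝ L^(1/4) · d^(−1/2).
T′ = 851 × 7.5^(1/4) = 1410 K.

T_eq ≈ 1410 K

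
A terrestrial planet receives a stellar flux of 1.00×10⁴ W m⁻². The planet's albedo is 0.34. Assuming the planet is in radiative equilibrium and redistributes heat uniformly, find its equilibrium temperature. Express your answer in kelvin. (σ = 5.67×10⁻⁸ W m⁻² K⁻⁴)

T_eq ≈ 413 K

Energy balance: absorbed = emitted ⇒ πR²·S(1−A) = 4πR²·σT_eq⁴, so T_eq⁴ = S(1−A)/(4σ).
T_eq = [1.00×10⁴ × 0.66 / (4 × 5.67×10⁻⁸)]^(1/4) = (2.91×10¹⁰)^(1/4) = 413 K.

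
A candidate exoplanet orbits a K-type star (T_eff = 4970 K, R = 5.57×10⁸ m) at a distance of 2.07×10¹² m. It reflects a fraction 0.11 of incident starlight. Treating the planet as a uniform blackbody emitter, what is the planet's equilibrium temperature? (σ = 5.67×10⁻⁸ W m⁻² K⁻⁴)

T_eq ≈ 56.0 K

L = 4πR_⋆²σT_⋆⁴ = 4π(5.57×10⁸)² × 5.67×10⁻⁸ × (4970)⁴ = 1.35×10²⁶ W.
S = L/(4πd²) = 2.50 W m⁻².
Energy balance: absorbed = emitted ⇒ πR²·S(1−A) = 4πR²·σT_eq⁴, so T_eq⁴ = S(1−A)/(4σ).
T_eq = [2.50 × 0.89 / (4 × 5.67×10⁻⁸)]^(1/4) = (9.83×10⁶)^(1/4) = 56.0 K.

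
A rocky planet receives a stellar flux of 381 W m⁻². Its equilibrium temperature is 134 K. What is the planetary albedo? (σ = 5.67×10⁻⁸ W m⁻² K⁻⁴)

From T_eq⁴ = S(1−A)/(4σ): 1−A = 4σT_eq⁴/S.
1−A = 4 × 5.67×10⁻⁸ × (134)⁴ / 381 = 0.192.

A ≈ 0.81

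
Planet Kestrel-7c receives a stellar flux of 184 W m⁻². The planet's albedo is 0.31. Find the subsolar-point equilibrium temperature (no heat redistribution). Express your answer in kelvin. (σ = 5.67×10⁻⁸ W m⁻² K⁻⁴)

At the subsolar point the surface absorbs S(1−A) and emits σT⁴ per unit area — no factor of 4, since only the local patch is in balance.
T = [184 × 0.69 / 5.67×10⁻⁸]^(1/4) = (2.24×10⁹)^(1/4) = 218 K.

T_ss ≈ 218 K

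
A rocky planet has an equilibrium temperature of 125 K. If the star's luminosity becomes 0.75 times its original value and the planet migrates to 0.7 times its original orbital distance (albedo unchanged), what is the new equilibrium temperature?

T_eq ≈ 139 K

T_eq ∝ L^(1/4) · d^(−1/2).
T′ = 125 × 0.75^(1/4) / 0.7^(1/2) = 139 K.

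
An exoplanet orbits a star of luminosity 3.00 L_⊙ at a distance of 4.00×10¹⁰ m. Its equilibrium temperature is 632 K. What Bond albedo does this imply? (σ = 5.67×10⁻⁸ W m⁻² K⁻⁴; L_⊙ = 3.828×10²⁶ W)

L = 3.00 × 3.828×10²⁶ = 1.15×10²⁷ W.
Flux: S = L/(4πd²) = 1.15×10²⁷/(4π×(4.00×10¹⁰)²) = 5.71×10⁴ W m⁻².
From T_eq⁴ = S(1−A)/(4σ): 1−A = 4σT_eq⁴/S.
1−A = 4 × 5.67×10⁻⁸ × (632)⁴ / 5.71×10⁴ = 0.634.

A ≈ 0.37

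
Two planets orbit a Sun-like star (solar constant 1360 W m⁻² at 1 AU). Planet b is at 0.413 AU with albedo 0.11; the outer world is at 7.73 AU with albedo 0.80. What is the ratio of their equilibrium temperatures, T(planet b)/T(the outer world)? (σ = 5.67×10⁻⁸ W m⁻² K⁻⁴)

T₁/T₂ ≈ 6.284

T_eq = [S₀(1−A)/(4σd²)]^(1/4), so T ∝ (1−A)^(1/4) / √d.
T₁ = [1360×0.89/(4×5.67×10⁻⁸×0.413²)]^(1/4) = 420.58 K.
T₂ = [1360×0.20/(4×5.67×10⁻⁸×7.73²)]^(1/4) = 66.93 K.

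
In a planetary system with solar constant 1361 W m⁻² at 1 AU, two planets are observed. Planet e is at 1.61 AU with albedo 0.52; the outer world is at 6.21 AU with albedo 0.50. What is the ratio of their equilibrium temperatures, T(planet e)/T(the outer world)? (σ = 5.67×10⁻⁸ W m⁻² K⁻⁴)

T₁/T₂ ≈ 1.944

T_eq = [S₀(1−A)/(4σd²)]^(1/4), so T ∝ (1−A)^(1/4) / √d.
T₁ = [1361×0.48/(4×5.67×10⁻⁸×1.61²)]^(1/4) = 182.58 K.
T₂ = [1361×0.50/(4×5.67×10⁻⁸×6.21²)]^(1/4) = 93.92 K.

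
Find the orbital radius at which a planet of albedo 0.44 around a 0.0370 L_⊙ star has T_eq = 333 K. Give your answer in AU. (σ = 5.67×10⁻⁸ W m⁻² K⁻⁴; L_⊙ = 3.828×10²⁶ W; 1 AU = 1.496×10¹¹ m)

L = 0.0370 × 3.828×10²⁶ = 1.42×10²⁵ W.
From T_eq⁴ = L(1−A)/(16πσd²): d = √[L(1−A)/(16πσT_eq⁴)].
d = √[1.42×10²⁵ × 0.56 / (16π × 5.67×10⁻⁸ × (333)⁴)] = 1.50×10¹⁰ m = 0.101 AU.

d ≈ 0.101 AU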